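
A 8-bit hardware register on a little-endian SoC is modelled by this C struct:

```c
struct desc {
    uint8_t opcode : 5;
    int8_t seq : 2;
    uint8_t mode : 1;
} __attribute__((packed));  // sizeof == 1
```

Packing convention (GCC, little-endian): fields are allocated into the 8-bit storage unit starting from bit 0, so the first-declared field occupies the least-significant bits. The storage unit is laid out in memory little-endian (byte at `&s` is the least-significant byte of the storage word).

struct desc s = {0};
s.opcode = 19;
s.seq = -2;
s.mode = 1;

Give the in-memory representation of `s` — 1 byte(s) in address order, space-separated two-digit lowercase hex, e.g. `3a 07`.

d3

[0+:5] opcode=19 & 0x1f = 0x13; word=0x13
[5+:2] seq=-2 & 0x3 = 0x2; word=0x53
[7+:1] mode=1 & 0x1 = 0x1; word=0xd3
word = 0xd3 → little-endian bytes:
  [0]=0xd3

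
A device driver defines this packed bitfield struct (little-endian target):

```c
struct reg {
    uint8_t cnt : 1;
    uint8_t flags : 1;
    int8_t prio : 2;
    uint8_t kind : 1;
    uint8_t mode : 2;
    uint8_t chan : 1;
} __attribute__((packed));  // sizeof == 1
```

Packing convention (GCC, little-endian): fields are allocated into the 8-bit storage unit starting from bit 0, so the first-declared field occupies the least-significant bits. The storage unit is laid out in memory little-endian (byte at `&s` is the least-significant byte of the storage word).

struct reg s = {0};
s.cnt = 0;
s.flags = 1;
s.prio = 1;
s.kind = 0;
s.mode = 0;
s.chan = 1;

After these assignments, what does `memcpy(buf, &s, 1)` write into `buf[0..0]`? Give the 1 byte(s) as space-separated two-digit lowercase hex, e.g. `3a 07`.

cnt:1 = 0 → 0x0 << 0 → word 0x00
flags:1 = 1 → 0x1 << 1 → word 0x02
prio:2 = 1 → 0x1 << 2 → word 0x06
kind:1 = 0 → 0x0 << 4 → word 0x06
mode:2 = 0 → 0x0 << 5 → word 0x06
chan:1 = 1 → 0x1 << 7 → word 0x86
word = 0x86 → little-endian bytes:
  [0]=0x86

86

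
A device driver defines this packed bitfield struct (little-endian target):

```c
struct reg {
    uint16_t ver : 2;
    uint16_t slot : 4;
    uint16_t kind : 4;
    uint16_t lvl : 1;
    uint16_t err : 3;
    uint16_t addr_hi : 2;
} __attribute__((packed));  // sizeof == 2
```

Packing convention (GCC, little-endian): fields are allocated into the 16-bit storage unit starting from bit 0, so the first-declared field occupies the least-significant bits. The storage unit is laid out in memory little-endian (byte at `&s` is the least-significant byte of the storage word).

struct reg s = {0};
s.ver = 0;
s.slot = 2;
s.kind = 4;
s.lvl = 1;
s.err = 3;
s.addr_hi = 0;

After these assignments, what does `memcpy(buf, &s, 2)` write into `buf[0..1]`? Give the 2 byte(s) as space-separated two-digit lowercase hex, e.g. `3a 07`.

08 1d

[0+:2] ver=0 & 0x3 = 0x0; word=0x0000
[2+:4] slot=2 & 0xf = 0x2; word=0x0008
[6+:4] kind=4 & 0xf = 0x4; word=0x0108
[10+:1] lvl=1 & 0x1 = 0x1; word=0x0508
[11+:3] err=3 & 0x7 = 0x3; word=0x1d08
[14+:2] addr_hi=0 & 0x3 = 0x0; word=0x1d08
word = 0x1d08 → little-endian bytes:
  [0]=0x08  [1]=0x1d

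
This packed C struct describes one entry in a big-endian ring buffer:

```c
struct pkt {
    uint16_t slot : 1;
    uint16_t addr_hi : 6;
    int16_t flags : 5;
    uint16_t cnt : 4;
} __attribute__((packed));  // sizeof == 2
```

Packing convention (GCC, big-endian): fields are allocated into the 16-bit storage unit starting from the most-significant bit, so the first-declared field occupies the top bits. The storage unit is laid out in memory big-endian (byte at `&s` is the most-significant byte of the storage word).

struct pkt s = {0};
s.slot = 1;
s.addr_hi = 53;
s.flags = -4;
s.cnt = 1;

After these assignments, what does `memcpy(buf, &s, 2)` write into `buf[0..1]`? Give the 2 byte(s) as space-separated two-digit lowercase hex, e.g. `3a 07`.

eb c1

[15+:1] slot=1 & 0x1 = 0x1; word=0x8000
[9+:6] addr_hi=53 & 0x3f = 0x35; word=0xea00
[4+:5] flags=-4 & 0x1f = 0x1c; word=0xebc0
[0+:4] cnt=1 & 0xf = 0x1; word=0xebc1
word = 0xebc1 → big-endian bytes:
  [0]=0xeb  [1]=0xc1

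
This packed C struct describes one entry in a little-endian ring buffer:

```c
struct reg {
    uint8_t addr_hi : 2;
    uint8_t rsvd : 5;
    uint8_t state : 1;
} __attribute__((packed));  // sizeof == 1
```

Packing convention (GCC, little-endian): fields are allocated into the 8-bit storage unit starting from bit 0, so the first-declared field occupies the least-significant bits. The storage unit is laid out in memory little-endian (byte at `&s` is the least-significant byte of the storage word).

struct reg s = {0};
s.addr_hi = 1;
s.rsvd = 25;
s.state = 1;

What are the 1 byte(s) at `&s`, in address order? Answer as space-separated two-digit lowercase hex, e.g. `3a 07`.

e5

addr_hi (2b) val=1 bits=0x1 at bit 0: 0x01
rsvd (5b) val=25 bits=0x19 at bit 2: 0x65
state (1b) val=1 bits=0x1 at bit 7: 0xe5
word = 0xe5 → little-endian bytes:
  [0]=0xe5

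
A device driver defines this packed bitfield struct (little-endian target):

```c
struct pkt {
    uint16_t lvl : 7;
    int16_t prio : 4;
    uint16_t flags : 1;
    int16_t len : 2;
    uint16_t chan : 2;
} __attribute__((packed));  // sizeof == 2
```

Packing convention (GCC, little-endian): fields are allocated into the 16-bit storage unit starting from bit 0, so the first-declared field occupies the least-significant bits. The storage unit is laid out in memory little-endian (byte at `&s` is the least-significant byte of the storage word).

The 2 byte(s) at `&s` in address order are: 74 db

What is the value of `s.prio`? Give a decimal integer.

6

[0]=0x74 [1]=0xdb (little-endian) → word 0xdb74
lvl:7 @ bit 0 → (0xdb74>>0)&0x7f = 0x74
prio:4 @ bit 7 → (0xdb74>>7)&0xf = 0x6  ←
flags:1 @ bit 11 → (0xdb74>>11)&0x1 = 0x1
len:2 @ bit 12 → (0xdb74>>12)&0x3 = 0x1
chan:2 @ bit 14 → (0xdb74>>14)&0x3 = 0x3
prio signed 4b, MSB=0: value = 6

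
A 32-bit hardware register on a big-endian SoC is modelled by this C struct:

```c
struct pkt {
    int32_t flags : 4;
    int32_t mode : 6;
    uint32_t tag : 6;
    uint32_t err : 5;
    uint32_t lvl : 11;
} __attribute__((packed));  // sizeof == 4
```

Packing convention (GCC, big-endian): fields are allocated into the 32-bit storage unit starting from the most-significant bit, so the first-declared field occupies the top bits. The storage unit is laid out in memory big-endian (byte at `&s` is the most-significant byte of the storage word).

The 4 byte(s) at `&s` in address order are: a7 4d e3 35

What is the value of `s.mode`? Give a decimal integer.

29

[0]=0xa7 [1]=0x4d [2]=0xe3 [3]=0x35 (big-endian) → word 0xa74de335
flags:4 @ bit 28 → (0xa74de335>>28)&0xf = 0xa
mode:6 @ bit 22 → (0xa74de335>>22)&0x3f = 0x1d  ←
tag:6 @ bit 16 → (0xa74de335>>16)&0x3f = 0xd
err:5 @ bit 11 → (0xa74de335>>11)&0x1f = 0x1c
lvl:11 @ bit 0 → (0xa74de335>>0)&0x7ff = 0x335
mode signed 6b, MSB=0: value = 29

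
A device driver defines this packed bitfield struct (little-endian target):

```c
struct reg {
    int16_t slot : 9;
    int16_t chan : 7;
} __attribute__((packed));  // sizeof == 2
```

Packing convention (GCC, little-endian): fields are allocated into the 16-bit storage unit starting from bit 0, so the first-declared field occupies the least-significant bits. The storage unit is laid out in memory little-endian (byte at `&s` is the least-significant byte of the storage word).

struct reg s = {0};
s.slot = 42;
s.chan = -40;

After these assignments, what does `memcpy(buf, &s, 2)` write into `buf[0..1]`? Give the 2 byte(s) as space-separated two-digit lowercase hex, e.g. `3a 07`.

2a b0

slot:9 = 42 → 0x2a << 0 → word 0x002a
chan:7 = -40 → 0x58 << 9 → word 0xb02a
word = 0xb02a → little-endian bytes:
  [0]=0x2a  [1]=0xb0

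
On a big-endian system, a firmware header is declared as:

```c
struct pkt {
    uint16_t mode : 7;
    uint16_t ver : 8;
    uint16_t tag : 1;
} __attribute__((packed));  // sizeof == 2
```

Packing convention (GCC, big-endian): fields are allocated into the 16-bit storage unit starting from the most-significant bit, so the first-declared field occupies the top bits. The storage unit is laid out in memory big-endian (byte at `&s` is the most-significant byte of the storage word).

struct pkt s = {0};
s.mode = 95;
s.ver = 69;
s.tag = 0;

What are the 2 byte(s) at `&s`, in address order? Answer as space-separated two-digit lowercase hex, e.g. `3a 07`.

be 8a

mode (7b) val=95 bits=0x5f at bit 9: 0xbe00
ver (8b) val=69 bits=0x45 at bit 1: 0xbe8a
tag (1b) val=0 bits=0x0 at bit 0: 0xbe8a
word = 0xbe8a → big-endian bytes:
  [0]=0xbe  [1]=0x8a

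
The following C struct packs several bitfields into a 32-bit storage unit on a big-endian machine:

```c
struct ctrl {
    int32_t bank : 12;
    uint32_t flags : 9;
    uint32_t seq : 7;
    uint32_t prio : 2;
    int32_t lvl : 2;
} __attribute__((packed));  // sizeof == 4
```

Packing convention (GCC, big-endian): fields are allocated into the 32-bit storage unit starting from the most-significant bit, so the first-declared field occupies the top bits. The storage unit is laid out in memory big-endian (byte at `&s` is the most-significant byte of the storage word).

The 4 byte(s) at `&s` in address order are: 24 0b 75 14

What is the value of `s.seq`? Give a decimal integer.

[0]=0x24 [1]=0x0b [2]=0x75 [3]=0x14 (big-endian) → word 0x240b7514
bank [20+:12] = (word>>20) & 0xfff = 576
flags [11+:9] = (word>>11) & 0x1ff = 366
seq [4+:7] = (word>>4) & 0x7f = 81  ←
prio [2+:2] = (word>>2) & 0x3 = 1
lvl [0+:2] = (word>>0) & 0x3 = 0

81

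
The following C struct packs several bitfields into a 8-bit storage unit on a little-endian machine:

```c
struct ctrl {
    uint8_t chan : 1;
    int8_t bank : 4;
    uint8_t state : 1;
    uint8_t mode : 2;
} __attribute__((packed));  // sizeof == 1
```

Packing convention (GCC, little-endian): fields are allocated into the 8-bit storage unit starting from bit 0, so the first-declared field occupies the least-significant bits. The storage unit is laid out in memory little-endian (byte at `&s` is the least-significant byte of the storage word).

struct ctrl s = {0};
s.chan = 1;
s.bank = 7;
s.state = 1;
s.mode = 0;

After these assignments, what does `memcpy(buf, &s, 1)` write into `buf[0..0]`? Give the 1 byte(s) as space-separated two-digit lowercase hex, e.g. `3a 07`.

[0+:1] chan=1 & 0x1 = 0x1; word=0x01
[1+:4] bank=7 & 0xf = 0x7; word=0x0f
[5+:1] state=1 & 0x1 = 0x1; word=0x2f
[6+:2] mode=0 & 0x3 = 0x0; word=0x2f
word = 0x2f → little-endian bytes:
  [0]=0x2f

2f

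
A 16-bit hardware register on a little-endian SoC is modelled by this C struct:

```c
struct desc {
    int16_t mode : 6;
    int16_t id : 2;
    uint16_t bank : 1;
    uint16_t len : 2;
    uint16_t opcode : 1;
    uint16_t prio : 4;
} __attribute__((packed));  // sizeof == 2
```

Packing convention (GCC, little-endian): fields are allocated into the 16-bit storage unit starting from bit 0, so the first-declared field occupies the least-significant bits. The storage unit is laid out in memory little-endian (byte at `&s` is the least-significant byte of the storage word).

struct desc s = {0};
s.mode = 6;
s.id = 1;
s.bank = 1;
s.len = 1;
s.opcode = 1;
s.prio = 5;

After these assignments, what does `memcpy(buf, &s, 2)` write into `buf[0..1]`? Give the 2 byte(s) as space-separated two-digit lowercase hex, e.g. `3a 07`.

46 5b

mode:6 = 6 → 0x6 << 0 → word 0x0006
id:2 = 1 → 0x1 << 6 → word 0x0046
bank:1 = 1 → 0x1 << 8 → word 0x0146
len:2 = 1 → 0x1 << 9 → word 0x0346
opcode:1 = 1 → 0x1 << 11 → word 0x0b46
prio:4 = 5 → 0x5 << 12 → word 0x5b46
word = 0x5b46 → little-endian bytes:
  [0]=0x46  [1]=0x5b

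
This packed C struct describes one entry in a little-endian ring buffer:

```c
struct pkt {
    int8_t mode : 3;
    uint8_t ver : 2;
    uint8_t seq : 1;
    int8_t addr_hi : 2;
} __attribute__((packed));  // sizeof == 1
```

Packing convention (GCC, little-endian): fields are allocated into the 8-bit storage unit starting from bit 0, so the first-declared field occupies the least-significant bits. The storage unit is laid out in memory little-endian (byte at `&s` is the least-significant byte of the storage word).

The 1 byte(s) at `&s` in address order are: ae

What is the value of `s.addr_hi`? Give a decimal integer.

-2

[0]=0xae (little-endian) → word 0xae
mode [0+:3] = (word>>0) & 0x7 = 6
ver [3+:2] = (word>>3) & 0x3 = 1
seq [5+:1] = (word>>5) & 0x1 = 1
addr_hi [6+:2] = (word>>6) & 0x3 = 2  ←
addr_hi signed 2b, MSB=1: 2 - 4 = -2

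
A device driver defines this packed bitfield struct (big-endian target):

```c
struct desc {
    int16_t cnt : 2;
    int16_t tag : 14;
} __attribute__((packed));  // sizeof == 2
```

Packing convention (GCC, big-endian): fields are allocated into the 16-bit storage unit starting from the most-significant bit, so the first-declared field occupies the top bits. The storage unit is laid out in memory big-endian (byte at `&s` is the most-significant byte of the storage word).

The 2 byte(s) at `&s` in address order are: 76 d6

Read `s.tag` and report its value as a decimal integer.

-2346

[0]=0x76 [1]=0xd6 (big-endian) → word 0x76d6
cnt:2 @ bit 14 → (0x76d6>>14)&0x3 = 0x1
tag:14 @ bit 0 → (0x76d6>>0)&0x3fff = 0x36d6  ←
tag signed 14b, MSB=1: 14038 - 16384 = -2346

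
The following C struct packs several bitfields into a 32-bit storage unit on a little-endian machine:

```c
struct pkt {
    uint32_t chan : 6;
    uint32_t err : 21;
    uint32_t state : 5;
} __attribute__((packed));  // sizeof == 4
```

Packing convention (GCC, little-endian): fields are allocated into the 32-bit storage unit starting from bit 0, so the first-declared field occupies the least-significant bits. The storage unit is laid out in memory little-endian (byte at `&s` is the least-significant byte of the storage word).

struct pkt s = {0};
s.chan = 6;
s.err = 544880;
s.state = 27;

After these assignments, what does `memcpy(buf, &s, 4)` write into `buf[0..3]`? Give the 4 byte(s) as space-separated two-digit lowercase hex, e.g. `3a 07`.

06 1c 14 da

chan:6 = 6 → 0x6 << 0 → word 0x00000006
err:21 = 544880 → 0x85070 << 6 → word 0x02141c06
state:5 = 27 → 0x1b << 27 → word 0xda141c06
word = 0xda141c06 → little-endian bytes:
  [0]=0x06  [1]=0x1c  [2]=0x14  [3]=0xda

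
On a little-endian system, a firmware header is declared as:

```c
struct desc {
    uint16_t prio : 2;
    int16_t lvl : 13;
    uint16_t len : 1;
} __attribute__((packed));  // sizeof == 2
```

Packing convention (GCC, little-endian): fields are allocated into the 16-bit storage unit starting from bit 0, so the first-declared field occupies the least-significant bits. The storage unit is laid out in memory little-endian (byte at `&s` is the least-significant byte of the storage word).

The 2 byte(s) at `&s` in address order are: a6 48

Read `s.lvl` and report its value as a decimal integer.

[0]=0xa6 [1]=0x48 (little-endian) → word 0x48a6
prio [0+:2] = (word>>0) & 0x3 = 2
lvl [2+:13] = (word>>2) & 0x1fff = 4649  ←
len [15+:1] = (word>>15) & 0x1 = 0
lvl signed 13b, MSB=1: 4649 - 8192 = -3543

-3543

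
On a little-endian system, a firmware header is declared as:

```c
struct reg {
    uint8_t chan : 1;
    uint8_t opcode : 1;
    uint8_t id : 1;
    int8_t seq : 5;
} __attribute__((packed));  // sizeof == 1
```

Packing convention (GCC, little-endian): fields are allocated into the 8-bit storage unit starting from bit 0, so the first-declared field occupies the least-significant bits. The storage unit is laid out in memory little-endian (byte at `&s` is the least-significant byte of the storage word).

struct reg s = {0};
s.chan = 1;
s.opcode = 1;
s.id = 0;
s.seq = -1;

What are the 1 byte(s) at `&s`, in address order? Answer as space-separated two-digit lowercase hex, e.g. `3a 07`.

chan (1b) val=1 bits=0x1 at bit 0: 0x01
opcode (1b) val=1 bits=0x1 at bit 1: 0x03
id (1b) val=0 bits=0x0 at bit 2: 0x03
seq (5b) val=-1 bits=0x1f at bit 3: 0xfb
word = 0xfb → little-endian bytes:
  [0]=0xfb

fb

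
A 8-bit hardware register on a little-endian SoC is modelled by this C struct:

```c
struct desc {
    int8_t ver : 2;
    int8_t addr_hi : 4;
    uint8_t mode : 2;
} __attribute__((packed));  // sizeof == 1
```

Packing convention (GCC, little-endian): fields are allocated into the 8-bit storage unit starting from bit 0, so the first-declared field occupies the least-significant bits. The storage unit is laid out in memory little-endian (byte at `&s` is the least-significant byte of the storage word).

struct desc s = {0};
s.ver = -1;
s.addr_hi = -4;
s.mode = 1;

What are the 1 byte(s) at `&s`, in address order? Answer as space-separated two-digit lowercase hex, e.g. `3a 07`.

73

[0+:2] ver=-1 & 0x3 = 0x3; word=0x03
[2+:4] addr_hi=-4 & 0xf = 0xc; word=0x33
[6+:2] mode=1 & 0x3 = 0x1; word=0x73
word = 0x73 → little-endian bytes:
  [0]=0x73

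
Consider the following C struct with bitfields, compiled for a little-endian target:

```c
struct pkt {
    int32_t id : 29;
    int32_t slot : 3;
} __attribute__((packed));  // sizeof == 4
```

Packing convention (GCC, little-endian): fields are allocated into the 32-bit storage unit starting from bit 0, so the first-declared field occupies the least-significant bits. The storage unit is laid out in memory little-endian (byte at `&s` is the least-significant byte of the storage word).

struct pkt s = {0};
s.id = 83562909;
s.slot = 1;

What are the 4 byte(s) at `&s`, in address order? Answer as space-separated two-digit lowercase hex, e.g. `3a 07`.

id (29b) val=83562909 bits=0x4fb119d at bit 0: 0x04fb119d
slot (3b) val=1 bits=0x1 at bit 29: 0x24fb119d
word = 0x24fb119d → little-endian bytes:
  [0]=0x9d  [1]=0x11  [2]=0xfb  [3]=0x24

9d 11 fb 24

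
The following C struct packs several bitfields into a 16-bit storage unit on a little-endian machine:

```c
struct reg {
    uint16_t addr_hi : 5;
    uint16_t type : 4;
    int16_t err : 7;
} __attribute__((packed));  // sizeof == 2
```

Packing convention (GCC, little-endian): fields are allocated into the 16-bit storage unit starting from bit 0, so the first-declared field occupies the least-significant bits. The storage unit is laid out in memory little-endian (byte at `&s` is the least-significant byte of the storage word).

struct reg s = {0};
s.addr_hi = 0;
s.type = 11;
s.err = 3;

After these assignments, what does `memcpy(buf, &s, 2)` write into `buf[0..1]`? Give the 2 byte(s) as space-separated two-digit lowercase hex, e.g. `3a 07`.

addr_hi:5 = 0 → 0x0 << 0 → word 0x0000
type:4 = 11 → 0xb << 5 → word 0x0160
err:7 = 3 → 0x3 << 9 → word 0x0760
word = 0x0760 → little-endian bytes:
  [0]=0x60  [1]=0x07

60 07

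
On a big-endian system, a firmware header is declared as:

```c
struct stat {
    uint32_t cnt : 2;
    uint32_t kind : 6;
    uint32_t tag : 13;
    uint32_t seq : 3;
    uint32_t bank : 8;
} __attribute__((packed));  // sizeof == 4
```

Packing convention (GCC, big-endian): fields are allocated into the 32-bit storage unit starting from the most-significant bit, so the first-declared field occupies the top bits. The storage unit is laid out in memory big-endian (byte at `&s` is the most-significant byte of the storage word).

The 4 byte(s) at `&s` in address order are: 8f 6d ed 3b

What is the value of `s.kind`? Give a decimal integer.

[0]=0x8f [1]=0x6d [2]=0xed [3]=0x3b (big-endian) → word 0x8f6ded3b
cnt [30+:2] = (word>>30) & 0x3 = 2
kind [24+:6] = (word>>24) & 0x3f = 15  ←
tag [11+:13] = (word>>11) & 0x1fff = 3517
seq [8+:3] = (word>>8) & 0x7 = 5
bank [0+:8] = (word>>0) & 0xff = 59

15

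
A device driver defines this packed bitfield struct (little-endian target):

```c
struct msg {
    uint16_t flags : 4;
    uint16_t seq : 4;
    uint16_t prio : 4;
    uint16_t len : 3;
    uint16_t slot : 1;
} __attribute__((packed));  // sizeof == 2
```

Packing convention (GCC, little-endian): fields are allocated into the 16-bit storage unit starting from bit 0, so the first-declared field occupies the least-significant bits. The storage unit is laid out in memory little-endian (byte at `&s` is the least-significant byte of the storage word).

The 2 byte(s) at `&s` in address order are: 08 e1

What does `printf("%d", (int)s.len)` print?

[0]=0x08 [1]=0xe1 (little-endian) → word 0xe108
flags:4 @ bit 0 → (0xe108>>0)&0xf = 0x8
seq:4 @ bit 4 → (0xe108>>4)&0xf = 0x0
prio:4 @ bit 8 → (0xe108>>8)&0xf = 0x1
len:3 @ bit 12 → (0xe108>>12)&0x7 = 0x6  ←
slot:1 @ bit 15 → (0xe108>>15)&0x1 = 0x1

6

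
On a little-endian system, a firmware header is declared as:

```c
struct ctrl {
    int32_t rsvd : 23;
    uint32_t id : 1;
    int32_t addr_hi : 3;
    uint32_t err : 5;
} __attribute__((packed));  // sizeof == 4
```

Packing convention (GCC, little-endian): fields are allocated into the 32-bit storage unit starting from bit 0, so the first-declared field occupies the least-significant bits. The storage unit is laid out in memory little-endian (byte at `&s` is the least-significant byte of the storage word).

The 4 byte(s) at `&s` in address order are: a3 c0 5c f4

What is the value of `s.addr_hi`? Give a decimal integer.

[0]=0xa3 [1]=0xc0 [2]=0x5c [3]=0xf4 (little-endian) → word 0xf45cc0a3
rsvd [0+:23] = (word>>0) & 0x7fffff = 6078627
id [23+:1] = (word>>23) & 0x1 = 0
addr_hi [24+:3] = (word>>24) & 0x7 = 4  ←
err [27+:5] = (word>>27) & 0x1f = 30
addr_hi signed 3b, MSB=1: 4 - 8 = -4

-4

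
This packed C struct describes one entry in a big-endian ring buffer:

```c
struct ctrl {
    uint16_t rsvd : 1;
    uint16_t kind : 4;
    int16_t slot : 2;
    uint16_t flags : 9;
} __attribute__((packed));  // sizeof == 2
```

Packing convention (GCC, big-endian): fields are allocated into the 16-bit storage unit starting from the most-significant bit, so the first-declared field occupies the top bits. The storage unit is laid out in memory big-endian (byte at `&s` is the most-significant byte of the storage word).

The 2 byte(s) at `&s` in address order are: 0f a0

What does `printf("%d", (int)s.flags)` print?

416

[0]=0x0f [1]=0xa0 (big-endian) → word 0x0fa0
rsvd:1 @ bit 15 → (0x0fa0>>15)&0x1 = 0x0
kind:4 @ bit 11 → (0x0fa0>>11)&0xf = 0x1
slot:2 @ bit 9 → (0x0fa0>>9)&0x3 = 0x3
flags:9 @ bit 0 → (0x0fa0>>0)&0x1ff = 0x1a0  ←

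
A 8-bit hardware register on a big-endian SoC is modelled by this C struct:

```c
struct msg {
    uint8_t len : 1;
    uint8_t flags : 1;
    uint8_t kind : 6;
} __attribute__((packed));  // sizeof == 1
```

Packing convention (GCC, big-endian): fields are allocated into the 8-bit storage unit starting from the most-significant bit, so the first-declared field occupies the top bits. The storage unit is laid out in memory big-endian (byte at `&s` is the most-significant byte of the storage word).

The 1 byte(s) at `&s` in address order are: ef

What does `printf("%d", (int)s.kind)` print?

47

[0]=0xef (big-endian) → word 0xef
len [7+:1] = (word>>7) & 0x1 = 1
flags [6+:1] = (word>>6) & 0x1 = 1
kind [0+:6] = (word>>0) & 0x3f = 47  ←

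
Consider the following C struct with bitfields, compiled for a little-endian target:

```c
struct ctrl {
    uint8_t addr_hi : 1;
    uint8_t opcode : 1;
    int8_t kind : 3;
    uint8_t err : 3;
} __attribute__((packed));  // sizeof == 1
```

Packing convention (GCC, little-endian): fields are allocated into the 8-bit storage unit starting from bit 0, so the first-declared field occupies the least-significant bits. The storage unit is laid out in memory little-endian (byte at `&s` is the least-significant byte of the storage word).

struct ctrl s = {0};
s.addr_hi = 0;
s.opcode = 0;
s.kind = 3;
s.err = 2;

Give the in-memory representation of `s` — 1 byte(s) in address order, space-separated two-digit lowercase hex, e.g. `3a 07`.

4c

addr_hi:1 = 0 → 0x0 << 0 → word 0x00
opcode:1 = 0 → 0x0 << 1 → word 0x00
kind:3 = 3 → 0x3 << 2 → word 0x0c
err:3 = 2 → 0x2 << 5 → word 0x4c
word = 0x4c → little-endian bytes:
  [0]=0x4c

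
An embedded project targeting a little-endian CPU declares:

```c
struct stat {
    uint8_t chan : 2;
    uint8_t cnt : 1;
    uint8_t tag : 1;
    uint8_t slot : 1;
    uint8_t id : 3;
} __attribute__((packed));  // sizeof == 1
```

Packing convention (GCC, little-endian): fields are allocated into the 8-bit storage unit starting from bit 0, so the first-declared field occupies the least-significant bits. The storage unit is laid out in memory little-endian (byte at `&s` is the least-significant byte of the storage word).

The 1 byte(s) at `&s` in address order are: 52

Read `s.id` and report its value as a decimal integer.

[0]=0x52 (little-endian) → word 0x52
chan [0+:2] = (word>>0) & 0x3 = 2
cnt [2+:1] = (word>>2) & 0x1 = 0
tag [3+:1] = (word>>3) & 0x1 = 0
slot [4+:1] = (word>>4) & 0x1 = 1
id [5+:3] = (word>>5) & 0x7 = 2  ←

2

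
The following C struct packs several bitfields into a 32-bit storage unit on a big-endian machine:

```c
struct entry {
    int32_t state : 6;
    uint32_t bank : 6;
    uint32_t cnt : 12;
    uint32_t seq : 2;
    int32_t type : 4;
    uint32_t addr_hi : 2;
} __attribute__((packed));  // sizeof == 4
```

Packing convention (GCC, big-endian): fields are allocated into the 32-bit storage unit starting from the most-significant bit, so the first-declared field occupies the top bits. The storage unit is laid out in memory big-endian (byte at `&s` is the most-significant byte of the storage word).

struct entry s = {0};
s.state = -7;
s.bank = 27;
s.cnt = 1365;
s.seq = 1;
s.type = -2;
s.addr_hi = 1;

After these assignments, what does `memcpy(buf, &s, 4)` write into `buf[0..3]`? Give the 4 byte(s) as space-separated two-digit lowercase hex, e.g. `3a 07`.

state (6b) val=-7 bits=0x39 at bit 26: 0xe4000000
bank (6b) val=27 bits=0x1b at bit 20: 0xe5b00000
cnt (12b) val=1365 bits=0x555 at bit 8: 0xe5b55500
seq (2b) val=1 bits=0x1 at bit 6: 0xe5b55540
type (4b) val=-2 bits=0xe at bit 2: 0xe5b55578
addr_hi (2b) val=1 bits=0x1 at bit 0: 0xe5b55579
word = 0xe5b55579 → big-endian bytes:
  [0]=0xe5  [1]=0xb5  [2]=0x55  [3]=0x79

e5 b5 55 79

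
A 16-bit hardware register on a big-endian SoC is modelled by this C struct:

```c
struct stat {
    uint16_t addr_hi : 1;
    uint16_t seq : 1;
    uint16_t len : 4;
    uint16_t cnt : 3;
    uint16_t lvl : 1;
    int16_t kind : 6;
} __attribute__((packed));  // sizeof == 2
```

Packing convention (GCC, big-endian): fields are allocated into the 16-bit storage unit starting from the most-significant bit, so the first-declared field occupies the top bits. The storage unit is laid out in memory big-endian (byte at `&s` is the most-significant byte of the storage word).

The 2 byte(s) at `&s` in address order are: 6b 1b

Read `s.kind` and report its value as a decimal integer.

[0]=0x6b [1]=0x1b (big-endian) → word 0x6b1b
addr_hi [15+:1] = (word>>15) & 0x1 = 0
seq [14+:1] = (word>>14) & 0x1 = 1
len [10+:4] = (word>>10) & 0xf = 10
cnt [7+:3] = (word>>7) & 0x7 = 6
lvl [6+:1] = (word>>6) & 0x1 = 0
kind [0+:6] = (word>>0) & 0x3f = 27  ←
kind signed 6b, MSB=0: value = 27

27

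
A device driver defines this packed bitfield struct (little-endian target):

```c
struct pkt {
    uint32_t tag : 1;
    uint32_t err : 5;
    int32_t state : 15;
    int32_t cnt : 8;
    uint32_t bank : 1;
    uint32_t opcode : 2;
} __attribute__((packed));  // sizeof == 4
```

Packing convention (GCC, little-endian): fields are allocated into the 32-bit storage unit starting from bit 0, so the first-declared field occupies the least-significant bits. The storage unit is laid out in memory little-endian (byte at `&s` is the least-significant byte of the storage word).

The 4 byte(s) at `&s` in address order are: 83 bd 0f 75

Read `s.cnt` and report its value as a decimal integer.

-88

[0]=0x83 [1]=0xbd [2]=0x0f [3]=0x75 (little-endian) → word 0x750fbd83
tag [0+:1] = (word>>0) & 0x1 = 1
err [1+:5] = (word>>1) & 0x1f = 1
state [6+:15] = (word>>6) & 0x7fff = 16118
cnt [21+:8] = (word>>21) & 0xff = 168  ←
bank [29+:1] = (word>>29) & 0x1 = 1
opcode [30+:2] = (word>>30) & 0x3 = 1
cnt signed 8b, MSB=1: 168 - 256 = -88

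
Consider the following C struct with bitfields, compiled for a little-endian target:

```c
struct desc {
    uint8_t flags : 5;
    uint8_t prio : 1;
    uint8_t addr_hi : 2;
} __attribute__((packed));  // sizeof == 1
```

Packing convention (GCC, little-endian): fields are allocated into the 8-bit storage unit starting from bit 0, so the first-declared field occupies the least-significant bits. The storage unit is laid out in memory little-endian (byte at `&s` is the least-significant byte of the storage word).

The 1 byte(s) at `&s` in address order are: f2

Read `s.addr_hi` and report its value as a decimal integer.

3

[0]=0xf2 (little-endian) → word 0xf2
flags [0+:5] = (word>>0) & 0x1f = 18
prio [5+:1] = (word>>5) & 0x1 = 1
addr_hi [6+:2] = (word>>6) & 0x3 = 3  ←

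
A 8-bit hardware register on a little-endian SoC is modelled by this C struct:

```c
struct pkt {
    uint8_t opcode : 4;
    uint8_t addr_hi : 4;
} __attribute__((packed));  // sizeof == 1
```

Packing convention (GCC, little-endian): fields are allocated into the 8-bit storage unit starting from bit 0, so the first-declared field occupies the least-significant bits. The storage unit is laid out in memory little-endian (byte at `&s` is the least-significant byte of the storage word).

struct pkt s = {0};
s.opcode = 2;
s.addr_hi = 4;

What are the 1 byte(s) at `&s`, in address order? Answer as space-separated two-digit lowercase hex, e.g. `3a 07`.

[0+:4] opcode=2 & 0xf = 0x2; word=0x02
[4+:4] addr_hi=4 & 0xf = 0x4; word=0x42
word = 0x42 → little-endian bytes:
  [0]=0x42

42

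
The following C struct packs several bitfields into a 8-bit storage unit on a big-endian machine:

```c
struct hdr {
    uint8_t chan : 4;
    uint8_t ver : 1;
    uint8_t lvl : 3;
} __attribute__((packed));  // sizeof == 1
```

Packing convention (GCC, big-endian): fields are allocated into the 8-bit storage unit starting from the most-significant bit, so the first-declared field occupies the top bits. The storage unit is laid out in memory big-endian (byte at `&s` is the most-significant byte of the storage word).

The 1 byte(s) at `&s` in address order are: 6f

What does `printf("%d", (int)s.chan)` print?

[0]=0x6f (big-endian) → word 0x6f
chan [4+:4] = (word>>4) & 0xf = 6  ←
ver [3+:1] = (word>>3) & 0x1 = 1
lvl [0+:3] = (word>>0) & 0x7 = 7

6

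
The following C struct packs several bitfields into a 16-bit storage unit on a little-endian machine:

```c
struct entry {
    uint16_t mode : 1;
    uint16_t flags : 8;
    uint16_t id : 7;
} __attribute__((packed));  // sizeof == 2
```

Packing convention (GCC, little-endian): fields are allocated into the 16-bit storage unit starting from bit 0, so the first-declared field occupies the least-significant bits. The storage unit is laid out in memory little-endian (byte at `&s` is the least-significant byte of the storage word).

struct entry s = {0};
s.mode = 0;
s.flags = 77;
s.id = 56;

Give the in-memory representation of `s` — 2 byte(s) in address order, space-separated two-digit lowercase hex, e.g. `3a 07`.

mode:1 = 0 → 0x0 << 0 → word 0x0000
flags:8 = 77 → 0x4d << 1 → word 0x009a
id:7 = 56 → 0x38 << 9 → word 0x709a
word = 0x709a → little-endian bytes:
  [0]=0x9a  [1]=0x70

9a 70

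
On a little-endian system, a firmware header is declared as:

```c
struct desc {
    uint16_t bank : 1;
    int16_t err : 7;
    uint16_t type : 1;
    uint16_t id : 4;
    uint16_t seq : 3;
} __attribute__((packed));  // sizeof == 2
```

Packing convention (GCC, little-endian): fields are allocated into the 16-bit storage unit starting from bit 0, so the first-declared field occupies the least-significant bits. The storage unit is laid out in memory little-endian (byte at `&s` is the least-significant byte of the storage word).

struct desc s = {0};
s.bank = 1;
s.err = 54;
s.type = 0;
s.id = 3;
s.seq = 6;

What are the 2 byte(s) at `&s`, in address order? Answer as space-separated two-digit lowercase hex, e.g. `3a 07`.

bank:1 = 1 → 0x1 << 0 → word 0x0001
err:7 = 54 → 0x36 << 1 → word 0x006d
type:1 = 0 → 0x0 << 8 → word 0x006d
id:4 = 3 → 0x3 << 9 → word 0x066d
seq:3 = 6 → 0x6 << 13 → word 0xc66d
word = 0xc66d → little-endian bytes:
  [0]=0x6d  [1]=0xc6

6d c6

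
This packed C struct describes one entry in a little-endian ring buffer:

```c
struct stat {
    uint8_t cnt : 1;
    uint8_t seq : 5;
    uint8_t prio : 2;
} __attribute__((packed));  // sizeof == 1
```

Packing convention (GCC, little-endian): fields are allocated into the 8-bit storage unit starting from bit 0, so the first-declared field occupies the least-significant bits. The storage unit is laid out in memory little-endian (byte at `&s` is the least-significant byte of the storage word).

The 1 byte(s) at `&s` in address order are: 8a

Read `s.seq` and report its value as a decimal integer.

5

[0]=0x8a (little-endian) → word 0x8a
cnt:1 @ bit 0 → (0x8a>>0)&0x1 = 0x0
seq:5 @ bit 1 → (0x8a>>1)&0x1f = 0x5  ←
prio:2 @ bit 6 → (0x8a>>6)&0x3 = 0x2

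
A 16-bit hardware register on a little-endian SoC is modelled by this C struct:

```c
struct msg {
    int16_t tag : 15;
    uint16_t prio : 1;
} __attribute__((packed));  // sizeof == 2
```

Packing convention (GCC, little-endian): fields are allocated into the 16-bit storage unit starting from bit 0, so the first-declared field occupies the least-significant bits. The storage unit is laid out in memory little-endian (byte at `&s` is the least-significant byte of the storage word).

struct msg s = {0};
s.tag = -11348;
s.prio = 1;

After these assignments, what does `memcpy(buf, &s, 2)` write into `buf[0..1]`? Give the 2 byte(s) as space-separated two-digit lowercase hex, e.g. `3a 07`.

tag:15 = -11348 → 0x53ac << 0 → word 0x53ac
prio:1 = 1 → 0x1 << 15 → word 0xd3ac
word = 0xd3ac → little-endian bytes:
  [0]=0xac  [1]=0xd3

ac d3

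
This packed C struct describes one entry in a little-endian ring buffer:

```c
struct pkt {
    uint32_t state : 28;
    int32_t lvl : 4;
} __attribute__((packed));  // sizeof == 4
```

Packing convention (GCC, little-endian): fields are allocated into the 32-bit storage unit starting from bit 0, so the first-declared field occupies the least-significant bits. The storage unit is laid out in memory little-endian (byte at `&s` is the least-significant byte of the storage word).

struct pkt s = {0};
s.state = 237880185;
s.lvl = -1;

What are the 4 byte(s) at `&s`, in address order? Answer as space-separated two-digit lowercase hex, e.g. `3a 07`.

state (28b) val=237880185 bits=0xe2dc379 at bit 0: 0x0e2dc379
lvl (4b) val=-1 bits=0xf at bit 28: 0xfe2dc379
word = 0xfe2dc379 → little-endian bytes:
  [0]=0x79  [1]=0xc3  [2]=0x2d  [3]=0xfe

79 c3 2d fe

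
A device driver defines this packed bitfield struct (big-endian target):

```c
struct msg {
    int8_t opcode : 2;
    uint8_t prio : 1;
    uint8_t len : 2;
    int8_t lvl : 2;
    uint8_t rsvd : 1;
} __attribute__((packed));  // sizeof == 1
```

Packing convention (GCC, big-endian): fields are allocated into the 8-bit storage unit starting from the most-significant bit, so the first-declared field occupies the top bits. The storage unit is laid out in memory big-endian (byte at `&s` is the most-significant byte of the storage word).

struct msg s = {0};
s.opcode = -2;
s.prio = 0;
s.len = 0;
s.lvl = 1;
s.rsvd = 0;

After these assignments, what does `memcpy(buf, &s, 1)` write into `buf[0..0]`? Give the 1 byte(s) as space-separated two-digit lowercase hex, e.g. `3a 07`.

opcode (2b) val=-2 bits=0x2 at bit 6: 0x80
prio (1b) val=0 bits=0x0 at bit 5: 0x80
len (2b) val=0 bits=0x0 at bit 3: 0x80
lvl (2b) val=1 bits=0x1 at bit 1: 0x82
rsvd (1b) val=0 bits=0x0 at bit 0: 0x82
word = 0x82 → big-endian bytes:
  [0]=0x82

82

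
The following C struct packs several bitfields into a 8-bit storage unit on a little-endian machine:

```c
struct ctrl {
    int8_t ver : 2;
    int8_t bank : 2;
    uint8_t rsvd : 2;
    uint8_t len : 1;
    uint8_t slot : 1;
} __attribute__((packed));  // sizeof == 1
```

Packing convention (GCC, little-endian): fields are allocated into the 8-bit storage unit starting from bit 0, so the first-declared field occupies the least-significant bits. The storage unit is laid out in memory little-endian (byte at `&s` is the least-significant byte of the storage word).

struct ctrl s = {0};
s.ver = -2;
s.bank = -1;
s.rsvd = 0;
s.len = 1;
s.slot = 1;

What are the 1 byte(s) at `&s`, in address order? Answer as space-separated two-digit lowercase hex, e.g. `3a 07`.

ce

ver (2b) val=-2 bits=0x2 at bit 0: 0x02
bank (2b) val=-1 bits=0x3 at bit 2: 0x0e
rsvd (2b) val=0 bits=0x0 at bit 4: 0x0e
len (1b) val=1 bits=0x1 at bit 6: 0x4e
slot (1b) val=1 bits=0x1 at bit 7: 0xce
word = 0xce → little-endian bytes:
  [0]=0xce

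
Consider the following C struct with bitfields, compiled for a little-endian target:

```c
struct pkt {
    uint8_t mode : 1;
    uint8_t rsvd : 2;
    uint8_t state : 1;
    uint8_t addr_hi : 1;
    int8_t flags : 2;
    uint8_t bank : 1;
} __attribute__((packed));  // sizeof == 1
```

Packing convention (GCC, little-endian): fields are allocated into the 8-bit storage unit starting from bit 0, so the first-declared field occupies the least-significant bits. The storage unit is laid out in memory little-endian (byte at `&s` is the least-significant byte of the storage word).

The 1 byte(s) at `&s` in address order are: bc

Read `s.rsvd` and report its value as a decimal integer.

[0]=0xbc (little-endian) → word 0xbc
mode [0+:1] = (word>>0) & 0x1 = 0
rsvd [1+:2] = (word>>1) & 0x3 = 2  ←
state [3+:1] = (word>>3) & 0x1 = 1
addr_hi [4+:1] = (word>>4) & 0x1 = 1
flags [5+:2] = (word>>5) & 0x3 = 1
bank [7+:1] = (word>>7) & 0x1 = 1

2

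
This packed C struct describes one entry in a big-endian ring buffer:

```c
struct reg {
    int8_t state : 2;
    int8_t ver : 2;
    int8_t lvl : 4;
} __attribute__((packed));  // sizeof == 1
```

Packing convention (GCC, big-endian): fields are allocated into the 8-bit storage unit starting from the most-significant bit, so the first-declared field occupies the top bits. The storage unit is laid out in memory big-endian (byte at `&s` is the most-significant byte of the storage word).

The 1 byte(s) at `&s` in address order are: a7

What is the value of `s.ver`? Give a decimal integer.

[0]=0xa7 (big-endian) → word 0xa7
state [6+:2] = (word>>6) & 0x3 = 2
ver [4+:2] = (word>>4) & 0x3 = 2  ←
lvl [0+:4] = (word>>0) & 0xf = 7
ver signed 2b, MSB=1: 2 - 4 = -2

-2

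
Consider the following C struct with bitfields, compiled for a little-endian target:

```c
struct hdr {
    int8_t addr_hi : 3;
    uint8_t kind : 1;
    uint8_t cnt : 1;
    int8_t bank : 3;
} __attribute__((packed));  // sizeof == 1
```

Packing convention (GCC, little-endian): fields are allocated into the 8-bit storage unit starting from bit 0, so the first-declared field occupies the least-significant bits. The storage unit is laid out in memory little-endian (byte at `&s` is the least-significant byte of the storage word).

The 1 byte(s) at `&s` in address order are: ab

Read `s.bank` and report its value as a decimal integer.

[0]=0xab (little-endian) → word 0xab
addr_hi:3 @ bit 0 → (0xab>>0)&0x7 = 0x3
kind:1 @ bit 3 → (0xab>>3)&0x1 = 0x1
cnt:1 @ bit 4 → (0xab>>4)&0x1 = 0x0
bank:3 @ bit 5 → (0xab>>5)&0x7 = 0x5  ←
bank signed 3b, MSB=1: 5 - 8 = -3

-3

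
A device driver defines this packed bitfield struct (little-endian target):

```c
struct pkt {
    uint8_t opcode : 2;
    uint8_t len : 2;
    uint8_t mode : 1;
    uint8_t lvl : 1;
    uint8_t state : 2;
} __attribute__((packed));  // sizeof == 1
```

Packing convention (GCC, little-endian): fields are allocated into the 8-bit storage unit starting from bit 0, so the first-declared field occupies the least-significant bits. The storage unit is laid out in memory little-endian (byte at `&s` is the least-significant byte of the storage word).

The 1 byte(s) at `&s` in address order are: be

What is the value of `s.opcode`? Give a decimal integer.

2

[0]=0xbe (little-endian) → word 0xbe
opcode [0+:2] = (word>>0) & 0x3 = 2  ←
len [2+:2] = (word>>2) & 0x3 = 3
mode [4+:1] = (word>>4) & 0x1 = 1
lvl [5+:1] = (word>>5) & 0x1 = 1
state [6+:2] = (word>>6) & 0x3 = 2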